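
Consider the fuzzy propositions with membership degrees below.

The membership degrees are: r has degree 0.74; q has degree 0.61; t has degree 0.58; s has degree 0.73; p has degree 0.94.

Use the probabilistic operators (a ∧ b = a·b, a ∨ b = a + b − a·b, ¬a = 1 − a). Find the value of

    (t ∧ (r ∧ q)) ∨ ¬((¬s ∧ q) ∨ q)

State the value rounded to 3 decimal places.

0.502

r ∧ q = a·b on (0.7400, 0.6100) = 0.4514
t ∧ (r ∧ q) = a·b on (0.5800, 0.4514) = 0.2618
¬s = 1 − 0.7300 = 0.2700
¬s ∧ q = a·b on (0.2700, 0.6100) = 0.1647
(¬s ∧ q) ∨ q = a + b − a·b on (0.1647, 0.6100) = 0.6742
¬((¬s ∧ q) ∨ q) = 1 − 0.6742 = 0.3258
(t ∧ (r ∧ q)) ∨ ¬((¬s ∧ q) ∨ q) = a + b − a·b on (0.2618, 0.3258) = 0.5023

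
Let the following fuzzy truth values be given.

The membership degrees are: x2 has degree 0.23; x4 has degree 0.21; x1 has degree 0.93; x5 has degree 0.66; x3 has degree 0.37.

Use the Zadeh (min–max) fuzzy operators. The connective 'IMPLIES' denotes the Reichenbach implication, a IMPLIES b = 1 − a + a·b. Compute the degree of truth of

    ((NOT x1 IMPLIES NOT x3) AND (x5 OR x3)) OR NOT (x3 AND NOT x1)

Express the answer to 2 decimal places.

NOT x1 = 1 − 0.93 = 0.07
NOT x3 = 1 − 0.37 = 0.63
NOT x1 IMPLIES NOT x3  [Reichenbach: 1 − a + a·b] with a=0.07, b=0.63 → 0.97
x5 OR x3 = max(a, b) on (0.66, 0.37) = 0.66
(NOT x1 IMPLIES NOT x3) AND (x5 OR x3) = min(a, b) on (0.97, 0.66) = 0.66
NOT x1 = 1 − 0.93 = 0.07
x3 AND NOT x1 = min(a, b) on (0.37, 0.07) = 0.07
NOT (x3 AND NOT x1) = 1 − 0.07 = 0.93
((NOT x1 IMPLIES NOT x3) AND (x5 OR x3)) OR NOT (x3 AND NOT x1) = max(a, b) on (0.66, 0.93) = 0.93

0.93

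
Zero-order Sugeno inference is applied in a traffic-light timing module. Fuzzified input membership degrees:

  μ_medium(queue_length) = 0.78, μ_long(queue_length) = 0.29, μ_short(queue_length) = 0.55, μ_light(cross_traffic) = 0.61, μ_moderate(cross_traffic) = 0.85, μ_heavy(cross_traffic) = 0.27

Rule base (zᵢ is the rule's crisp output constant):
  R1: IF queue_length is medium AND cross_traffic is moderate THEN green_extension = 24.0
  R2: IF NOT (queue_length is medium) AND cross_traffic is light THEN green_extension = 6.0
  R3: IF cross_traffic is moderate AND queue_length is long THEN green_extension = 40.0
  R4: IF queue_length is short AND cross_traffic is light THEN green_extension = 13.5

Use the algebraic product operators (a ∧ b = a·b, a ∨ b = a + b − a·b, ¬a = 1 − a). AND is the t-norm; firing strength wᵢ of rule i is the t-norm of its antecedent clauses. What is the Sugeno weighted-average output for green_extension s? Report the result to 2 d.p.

R1 (z=24.0): medium=0.78, moderate=0.85; AND[a·b] → w = 0.6630
R2 (z=6.0): ¬medium=1−0.78=0.22, light=0.61; AND[a·b] → w = 0.1342
R3 (z=40.0): moderate=0.85, long=0.29; AND[a·b] → w = 0.2465
R4 (z=13.5): short=0.55, light=0.61; AND[a·b] → w = 0.3355
Weighted average = (0.6630·24.0 + 0.1342·6.0 + 0.2465·40.0 + 0.3355·13.5) / (0.6630 + 0.1342 + 0.2465 + 0.3355)
  = 31.1064 / 1.3792 = 22.55

22.55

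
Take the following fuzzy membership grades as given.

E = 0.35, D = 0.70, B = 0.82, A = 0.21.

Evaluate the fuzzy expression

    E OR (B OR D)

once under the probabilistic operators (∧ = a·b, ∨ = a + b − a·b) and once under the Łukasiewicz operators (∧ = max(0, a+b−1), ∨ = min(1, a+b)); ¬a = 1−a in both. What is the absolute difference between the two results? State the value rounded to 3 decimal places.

Under probabilistic:
  B OR D = a + b − a·b on (0.8200, 0.7000) = 0.9460
  E OR (B OR D) = a + b − a·b on (0.3500, 0.9460) = 0.9649
  → value = 0.9649
Under Łukasiewicz:
  B OR D = min(1, a+b) on (0.82, 0.70) = 1.00
  E OR (B OR D) = min(1, a+b) on (0.35, 1.00) = 1.00
  → value = 1.0000
|0.9649 − 1.0000| = 0.035

0.035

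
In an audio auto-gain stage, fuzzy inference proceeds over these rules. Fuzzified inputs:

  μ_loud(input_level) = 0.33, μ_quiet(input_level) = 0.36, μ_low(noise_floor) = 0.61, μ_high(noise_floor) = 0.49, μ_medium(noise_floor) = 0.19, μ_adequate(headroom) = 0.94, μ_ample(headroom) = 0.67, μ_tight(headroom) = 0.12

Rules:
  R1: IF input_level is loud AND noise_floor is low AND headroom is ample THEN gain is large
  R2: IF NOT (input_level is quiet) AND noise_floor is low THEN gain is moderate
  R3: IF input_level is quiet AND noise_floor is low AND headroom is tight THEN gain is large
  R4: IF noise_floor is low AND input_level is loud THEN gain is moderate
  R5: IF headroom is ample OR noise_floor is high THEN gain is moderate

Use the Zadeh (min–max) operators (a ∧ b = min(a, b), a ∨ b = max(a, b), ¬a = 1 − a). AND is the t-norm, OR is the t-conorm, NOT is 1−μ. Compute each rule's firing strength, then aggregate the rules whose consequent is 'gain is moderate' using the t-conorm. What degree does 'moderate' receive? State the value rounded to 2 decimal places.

0.67

R1: loud=0.33, low=0.61, ample=0.67; AND[min(a, b)] → w = 0.33
R2: ¬quiet=1−0.36=0.64, low=0.61; AND[min(a, b)] → w = 0.61
R3: quiet=0.36, low=0.61, tight=0.12; AND[min(a, b)] → w = 0.12
R4: low=0.61, loud=0.33; AND[min(a, b)] → w = 0.33
R5: ample=0.67, high=0.49; OR[max(a, b)] → w = 0.67
Rules with consequent 'moderate': {R2, R4, R5} → strengths 0.61, 0.33, 0.67
Aggregate via t-conorm [max(a, b)]: 0.67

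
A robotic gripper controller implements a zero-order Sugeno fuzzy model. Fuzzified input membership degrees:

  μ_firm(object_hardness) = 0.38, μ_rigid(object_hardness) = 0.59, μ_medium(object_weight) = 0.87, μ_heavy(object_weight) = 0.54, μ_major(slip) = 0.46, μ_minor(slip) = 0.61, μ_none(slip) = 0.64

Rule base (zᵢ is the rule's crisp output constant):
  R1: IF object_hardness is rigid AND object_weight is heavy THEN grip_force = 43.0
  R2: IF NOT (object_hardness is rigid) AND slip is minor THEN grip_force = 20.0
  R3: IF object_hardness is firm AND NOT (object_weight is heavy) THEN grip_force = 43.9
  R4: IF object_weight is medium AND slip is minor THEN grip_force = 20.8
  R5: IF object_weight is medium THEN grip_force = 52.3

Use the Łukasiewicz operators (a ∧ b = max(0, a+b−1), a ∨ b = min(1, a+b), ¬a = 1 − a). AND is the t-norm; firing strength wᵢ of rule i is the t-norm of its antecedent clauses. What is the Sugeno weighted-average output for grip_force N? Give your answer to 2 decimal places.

R1 (z=43.0): rigid=0.59, heavy=0.54; AND[max(0, a+b−1)] → w = 0.13
R2 (z=20.0): ¬rigid=1−0.59=0.41, minor=0.61; AND[max(0, a+b−1)] → w = 0.02
R3 (z=43.9): firm=0.38, ¬heavy=1−0.54=0.46; AND[max(0, a+b−1)] → w = 0.00
R4 (z=20.8): medium=0.87, minor=0.61; AND[max(0, a+b−1)] → w = 0.48
R5 (z=52.3): medium=0.87 → w = 0.87
Weighted average = (0.13·43.0 + 0.02·20.0 + 0.00·43.9 + 0.48·20.8 + 0.87·52.3) / (0.13 + 0.02 + 0.00 + 0.48 + 0.87)
  = 61.4750 / 1.5000 = 40.98

40.98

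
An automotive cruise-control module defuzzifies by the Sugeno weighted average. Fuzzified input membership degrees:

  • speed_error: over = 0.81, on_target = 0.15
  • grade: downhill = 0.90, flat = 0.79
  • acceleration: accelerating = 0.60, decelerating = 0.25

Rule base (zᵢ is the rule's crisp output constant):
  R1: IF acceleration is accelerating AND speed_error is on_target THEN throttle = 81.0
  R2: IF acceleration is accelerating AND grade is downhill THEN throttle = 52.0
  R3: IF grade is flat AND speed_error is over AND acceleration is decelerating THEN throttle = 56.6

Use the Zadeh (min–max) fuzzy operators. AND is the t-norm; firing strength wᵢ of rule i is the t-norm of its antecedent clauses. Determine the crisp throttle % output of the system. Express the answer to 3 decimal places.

R1 (z=81.0): accelerating=0.60, on_target=0.15; AND[min(a, b)] → w = 0.15
R2 (z=52.0): accelerating=0.60, downhill=0.90; AND[min(a, b)] → w = 0.60
R3 (z=56.6): flat=0.79, over=0.81, decelerating=0.25; AND[min(a, b)] → w = 0.25
Weighted average = (0.15·81.0 + 0.60·52.0 + 0.25·56.6) / (0.15 + 0.60 + 0.25)
  = 57.5000 / 1.0000 = 57.500

57.500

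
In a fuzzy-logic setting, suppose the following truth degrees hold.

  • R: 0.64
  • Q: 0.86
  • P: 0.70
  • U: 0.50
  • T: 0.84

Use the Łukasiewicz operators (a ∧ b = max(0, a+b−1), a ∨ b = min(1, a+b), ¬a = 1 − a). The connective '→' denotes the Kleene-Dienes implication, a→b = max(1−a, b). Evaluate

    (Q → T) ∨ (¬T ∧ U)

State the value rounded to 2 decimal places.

Q → T  [Kleene-Dienes: max(1−a, b)] with a=0.86, b=0.84 → 0.84
¬T = 1 − 0.84 = 0.16
¬T ∧ U = max(0, a+b−1) on (0.16, 0.50) = 0.00
(Q → T) ∨ (¬T ∧ U) = min(1, a+b) on (0.84, 0.00) = 0.84

0.84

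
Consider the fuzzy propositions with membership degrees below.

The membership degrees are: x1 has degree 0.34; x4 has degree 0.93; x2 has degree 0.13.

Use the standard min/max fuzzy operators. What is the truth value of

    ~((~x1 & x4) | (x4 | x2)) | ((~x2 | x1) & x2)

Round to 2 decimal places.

~x1 = 1 − 0.34 = 0.66
~x1 & x4 = min(a, b) on (0.66, 0.93) = 0.66
x4 | x2 = max(a, b) on (0.93, 0.13) = 0.93
(~x1 & x4) | (x4 | x2) = max(a, b) on (0.66, 0.93) = 0.93
~((~x1 & x4) | (x4 | x2)) = 1 − 0.93 = 0.07
~x2 = 1 − 0.13 = 0.87
~x2 | x1 = max(a, b) on (0.87, 0.34) = 0.87
(~x2 | x1) & x2 = min(a, b) on (0.87, 0.13) = 0.13
~((~x1 & x4) | (x4 | x2)) | ((~x2 | x1) & x2) = max(a, b) on (0.07, 0.13) = 0.13

0.13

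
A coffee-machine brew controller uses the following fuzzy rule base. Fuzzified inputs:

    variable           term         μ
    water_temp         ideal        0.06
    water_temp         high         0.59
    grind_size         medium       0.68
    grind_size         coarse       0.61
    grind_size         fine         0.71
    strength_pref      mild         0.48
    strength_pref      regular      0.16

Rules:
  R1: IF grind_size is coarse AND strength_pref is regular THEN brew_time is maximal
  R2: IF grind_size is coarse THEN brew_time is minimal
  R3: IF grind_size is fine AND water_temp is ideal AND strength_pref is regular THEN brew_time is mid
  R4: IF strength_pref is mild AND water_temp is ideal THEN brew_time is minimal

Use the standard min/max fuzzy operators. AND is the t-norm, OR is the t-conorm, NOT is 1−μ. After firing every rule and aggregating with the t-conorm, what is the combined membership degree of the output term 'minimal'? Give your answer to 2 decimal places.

R1: coarse=0.61, regular=0.16; AND[min(a, b)] → w = 0.16
R2: coarse=0.61 → w = 0.61
R3: fine=0.71, ideal=0.06, regular=0.16; AND[min(a, b)] → w = 0.06
R4: mild=0.48, ideal=0.06; AND[min(a, b)] → w = 0.06
Rules with consequent 'minimal': {R2, R4} → strengths 0.61, 0.06
Aggregate via t-conorm [max(a, b)]: 0.61

0.61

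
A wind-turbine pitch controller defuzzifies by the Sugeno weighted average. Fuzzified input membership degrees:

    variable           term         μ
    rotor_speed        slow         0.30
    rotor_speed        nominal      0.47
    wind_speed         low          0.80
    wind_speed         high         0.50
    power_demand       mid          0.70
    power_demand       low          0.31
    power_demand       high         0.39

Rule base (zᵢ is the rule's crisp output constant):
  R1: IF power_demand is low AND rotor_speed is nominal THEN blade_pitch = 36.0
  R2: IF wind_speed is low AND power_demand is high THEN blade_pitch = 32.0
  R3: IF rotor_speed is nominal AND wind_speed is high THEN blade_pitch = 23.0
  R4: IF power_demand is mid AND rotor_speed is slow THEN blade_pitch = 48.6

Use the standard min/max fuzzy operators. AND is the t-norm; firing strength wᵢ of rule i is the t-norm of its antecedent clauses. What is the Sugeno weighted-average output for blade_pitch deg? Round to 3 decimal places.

33.354

R1 (z=36.0): low=0.31, nominal=0.47; AND[min(a, b)] → w = 0.31
R2 (z=32.0): low=0.80, high=0.39; AND[min(a, b)] → w = 0.39
R3 (z=23.0): nominal=0.47, high=0.50; AND[min(a, b)] → w = 0.47
R4 (z=48.6): mid=0.70, slow=0.30; AND[min(a, b)] → w = 0.30
Weighted average = (0.31·36.0 + 0.39·32.0 + 0.47·23.0 + 0.30·48.6) / (0.31 + 0.39 + 0.47 + 0.30)
  = 49.0300 / 1.4700 = 33.354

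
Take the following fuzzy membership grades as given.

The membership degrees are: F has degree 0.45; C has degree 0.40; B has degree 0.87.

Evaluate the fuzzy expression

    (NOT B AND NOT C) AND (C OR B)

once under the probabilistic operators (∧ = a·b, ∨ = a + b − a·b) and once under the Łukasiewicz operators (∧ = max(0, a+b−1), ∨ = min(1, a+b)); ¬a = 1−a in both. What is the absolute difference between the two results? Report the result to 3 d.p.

Under probabilistic:
  NOT B = 1 − 0.8700 = 0.1300
  NOT C = 1 − 0.4000 = 0.6000
  NOT B AND NOT C = a·b on (0.1300, 0.6000) = 0.0780
  C OR B = a + b − a·b on (0.4000, 0.8700) = 0.9220
  (NOT B AND NOT C) AND (C OR B) = a·b on (0.0780, 0.9220) = 0.0719
  → value = 0.0719
Under Łukasiewicz:
  NOT B = 1 − 0.87 = 0.13
  NOT C = 1 − 0.40 = 0.60
  NOT B AND NOT C = max(0, a+b−1) on (0.13, 0.60) = 0.00
  C OR B = min(1, a+b) on (0.40, 0.87) = 1.00
  (NOT B AND NOT C) AND (C OR B) = max(0, a+b−1) on (0.00, 1.00) = 0.00
  → value = 0.0000
|0.0719 − 0.0000| = 0.072

0.072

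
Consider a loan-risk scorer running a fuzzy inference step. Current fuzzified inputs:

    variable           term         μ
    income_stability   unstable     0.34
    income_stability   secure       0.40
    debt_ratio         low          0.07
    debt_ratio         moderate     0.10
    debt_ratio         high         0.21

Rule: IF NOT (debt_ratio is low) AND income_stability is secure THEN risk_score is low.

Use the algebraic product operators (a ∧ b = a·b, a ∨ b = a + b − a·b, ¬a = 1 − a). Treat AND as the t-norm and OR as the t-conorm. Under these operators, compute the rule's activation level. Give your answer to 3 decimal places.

0.372

firing strength: ¬low=1−0.07=0.93, secure=0.40; AND[a·b] → w = 0.3720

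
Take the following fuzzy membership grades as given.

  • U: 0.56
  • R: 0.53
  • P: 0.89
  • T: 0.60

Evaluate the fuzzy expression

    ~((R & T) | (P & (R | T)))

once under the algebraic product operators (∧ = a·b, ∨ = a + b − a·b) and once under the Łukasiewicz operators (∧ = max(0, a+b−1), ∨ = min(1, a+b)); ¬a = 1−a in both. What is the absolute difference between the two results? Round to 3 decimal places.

Under algebraic product:
  R & T = a·b on (0.5300, 0.6000) = 0.3180
  R | T = a + b − a·b on (0.5300, 0.6000) = 0.8120
  P & (R | T) = a·b on (0.8900, 0.8120) = 0.7227
  (R & T) | (P & (R | T)) = a + b − a·b on (0.3180, 0.7227) = 0.8109
  ~((R & T) | (P & (R | T))) = 1 − 0.8109 = 0.1891
  → value = 0.1891
Under Łukasiewicz:
  R & T = max(0, a+b−1) on (0.53, 0.60) = 0.13
  R | T = min(1, a+b) on (0.53, 0.60) = 1.00
  P & (R | T) = max(0, a+b−1) on (0.89, 1.00) = 0.89
  (R & T) | (P & (R | T)) = min(1, a+b) on (0.13, 0.89) = 1.00
  ~((R & T) | (P & (R | T))) = 1 − 1.00 = 0.00
  → value = 0.0000
|0.1891 − 0.0000| = 0.189

0.189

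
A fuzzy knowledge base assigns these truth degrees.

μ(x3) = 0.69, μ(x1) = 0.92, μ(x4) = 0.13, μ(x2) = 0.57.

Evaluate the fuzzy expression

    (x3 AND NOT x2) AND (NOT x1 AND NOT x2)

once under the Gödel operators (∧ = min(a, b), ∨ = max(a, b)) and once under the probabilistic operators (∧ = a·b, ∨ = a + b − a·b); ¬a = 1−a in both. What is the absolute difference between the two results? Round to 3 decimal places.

0.070

Under Gödel:
  NOT x2 = 1 − 0.57 = 0.43
  x3 AND NOT x2 = min(a, b) on (0.69, 0.43) = 0.43
  NOT x1 = 1 − 0.92 = 0.08
  NOT x2 = 1 − 0.57 = 0.43
  NOT x1 AND NOT x2 = min(a, b) on (0.08, 0.43) = 0.08
  (x3 AND NOT x2) AND (NOT x1 AND NOT x2) = min(a, b) on (0.43, 0.08) = 0.08
  → value = 0.0800
Under probabilistic:
  NOT x2 = 1 − 0.5700 = 0.4300
  x3 AND NOT x2 = a·b on (0.6900, 0.4300) = 0.2967
  NOT x1 = 1 − 0.9200 = 0.0800
  NOT x2 = 1 − 0.5700 = 0.4300
  NOT x1 AND NOT x2 = a·b on (0.0800, 0.4300) = 0.0344
  (x3 AND NOT x2) AND (NOT x1 AND NOT x2) = a·b on (0.2967, 0.0344) = 0.0102
  → value = 0.0102
|0.0800 − 0.0102| = 0.070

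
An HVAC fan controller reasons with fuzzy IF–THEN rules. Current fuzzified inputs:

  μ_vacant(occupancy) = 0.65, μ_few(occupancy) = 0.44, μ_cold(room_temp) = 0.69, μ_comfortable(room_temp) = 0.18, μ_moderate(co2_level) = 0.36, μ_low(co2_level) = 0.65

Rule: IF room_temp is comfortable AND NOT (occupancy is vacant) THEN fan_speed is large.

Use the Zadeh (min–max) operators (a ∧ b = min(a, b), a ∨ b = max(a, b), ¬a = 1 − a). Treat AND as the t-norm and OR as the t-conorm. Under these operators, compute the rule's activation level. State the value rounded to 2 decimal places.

0.18

firing strength: comfortable=0.18, ¬vacant=1−0.65=0.35; AND[min(a, b)] → w = 0.18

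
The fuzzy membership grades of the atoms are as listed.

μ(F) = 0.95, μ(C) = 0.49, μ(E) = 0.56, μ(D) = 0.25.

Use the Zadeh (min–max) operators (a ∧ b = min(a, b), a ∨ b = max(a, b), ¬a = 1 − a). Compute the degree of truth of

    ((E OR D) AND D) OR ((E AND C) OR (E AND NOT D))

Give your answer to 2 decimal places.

0.56

E OR D = max(a, b) on (0.56, 0.25) = 0.56
(E OR D) AND D = min(a, b) on (0.56, 0.25) = 0.25
E AND C = min(a, b) on (0.56, 0.49) = 0.49
NOT D = 1 − 0.25 = 0.75
E AND NOT D = min(a, b) on (0.56, 0.75) = 0.56
(E AND C) OR (E AND NOT D) = max(a, b) on (0.49, 0.56) = 0.56
((E OR D) AND D) OR ((E AND C) OR (E AND NOT D)) = max(a, b) on (0.25, 0.56) = 0.56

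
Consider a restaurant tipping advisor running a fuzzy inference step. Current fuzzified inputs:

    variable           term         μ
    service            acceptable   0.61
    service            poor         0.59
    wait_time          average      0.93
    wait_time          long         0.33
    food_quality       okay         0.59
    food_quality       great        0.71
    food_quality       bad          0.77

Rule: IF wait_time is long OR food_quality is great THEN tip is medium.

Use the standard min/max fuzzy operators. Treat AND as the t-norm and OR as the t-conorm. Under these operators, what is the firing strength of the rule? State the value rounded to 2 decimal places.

0.71

firing strength: long=0.33, great=0.71; OR[max(a, b)] → w = 0.71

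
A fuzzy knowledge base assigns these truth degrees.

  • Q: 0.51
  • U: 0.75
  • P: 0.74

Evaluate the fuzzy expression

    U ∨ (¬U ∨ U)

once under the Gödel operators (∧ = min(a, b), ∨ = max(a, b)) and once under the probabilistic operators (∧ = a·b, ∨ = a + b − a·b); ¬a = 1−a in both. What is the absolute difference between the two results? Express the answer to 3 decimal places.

Under Gödel:
  ¬U = 1 − 0.75 = 0.25
  ¬U ∨ U = max(a, b) on (0.25, 0.75) = 0.75
  U ∨ (¬U ∨ U) = max(a, b) on (0.75, 0.75) = 0.75
  → value = 0.7500
Under probabilistic:
  ¬U = 1 − 0.7500 = 0.2500
  ¬U ∨ U = a + b − a·b on (0.2500, 0.7500) = 0.8125
  U ∨ (¬U ∨ U) = a + b − a·b on (0.7500, 0.8125) = 0.9531
  → value = 0.9531
|0.7500 − 0.9531| = 0.203

0.203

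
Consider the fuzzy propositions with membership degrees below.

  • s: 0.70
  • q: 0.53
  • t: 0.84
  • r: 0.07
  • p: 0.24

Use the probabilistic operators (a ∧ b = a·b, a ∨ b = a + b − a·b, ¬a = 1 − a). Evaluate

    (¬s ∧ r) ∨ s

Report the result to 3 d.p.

¬s = 1 − 0.7000 = 0.3000
¬s ∧ r = a·b on (0.3000, 0.0700) = 0.0210
(¬s ∧ r) ∨ s = a + b − a·b on (0.0210, 0.7000) = 0.7063

0.706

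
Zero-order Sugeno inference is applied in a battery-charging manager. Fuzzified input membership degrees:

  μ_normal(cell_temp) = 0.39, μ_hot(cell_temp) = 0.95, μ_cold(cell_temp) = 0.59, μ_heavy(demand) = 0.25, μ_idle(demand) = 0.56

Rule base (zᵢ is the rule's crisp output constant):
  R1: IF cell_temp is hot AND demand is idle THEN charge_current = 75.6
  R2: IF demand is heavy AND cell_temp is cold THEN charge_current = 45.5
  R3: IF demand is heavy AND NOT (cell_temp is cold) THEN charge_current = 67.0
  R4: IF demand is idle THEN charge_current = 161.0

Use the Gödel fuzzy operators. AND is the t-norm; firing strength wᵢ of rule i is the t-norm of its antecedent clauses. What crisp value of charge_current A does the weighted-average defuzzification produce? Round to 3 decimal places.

R1 (z=75.6): hot=0.95, idle=0.56; AND[min(a, b)] → w = 0.56
R2 (z=45.5): heavy=0.25, cold=0.59; AND[min(a, b)] → w = 0.25
R3 (z=67.0): heavy=0.25, ¬cold=1−0.59=0.41; AND[min(a, b)] → w = 0.25
R4 (z=161.0): idle=0.56 → w = 0.56
Weighted average = (0.56·75.6 + 0.25·45.5 + 0.25·67.0 + 0.56·161.0) / (0.56 + 0.25 + 0.25 + 0.56)
  = 160.6210 / 1.6200 = 99.149

99.149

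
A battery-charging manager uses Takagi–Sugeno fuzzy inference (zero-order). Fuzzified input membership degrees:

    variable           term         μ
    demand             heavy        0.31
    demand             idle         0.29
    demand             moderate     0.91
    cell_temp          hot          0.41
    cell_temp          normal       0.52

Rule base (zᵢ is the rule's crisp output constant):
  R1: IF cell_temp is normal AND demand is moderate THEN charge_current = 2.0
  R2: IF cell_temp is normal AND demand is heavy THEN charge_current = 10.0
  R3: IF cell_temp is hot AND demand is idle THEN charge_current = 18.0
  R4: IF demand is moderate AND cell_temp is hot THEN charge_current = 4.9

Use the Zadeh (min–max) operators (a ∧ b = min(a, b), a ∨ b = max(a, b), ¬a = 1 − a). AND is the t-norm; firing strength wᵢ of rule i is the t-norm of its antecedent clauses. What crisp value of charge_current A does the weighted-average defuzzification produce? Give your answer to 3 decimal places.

7.431

R1 (z=2.0): normal=0.52, moderate=0.91; AND[min(a, b)] → w = 0.52
R2 (z=10.0): normal=0.52, heavy=0.31; AND[min(a, b)] → w = 0.31
R3 (z=18.0): hot=0.41, idle=0.29; AND[min(a, b)] → w = 0.29
R4 (z=4.9): moderate=0.91, hot=0.41; AND[min(a, b)] → w = 0.41
Weighted average = (0.52·2.0 + 0.31·10.0 + 0.29·18.0 + 0.41·4.9) / (0.52 + 0.31 + 0.29 + 0.41)
  = 11.3690 / 1.5300 = 7.431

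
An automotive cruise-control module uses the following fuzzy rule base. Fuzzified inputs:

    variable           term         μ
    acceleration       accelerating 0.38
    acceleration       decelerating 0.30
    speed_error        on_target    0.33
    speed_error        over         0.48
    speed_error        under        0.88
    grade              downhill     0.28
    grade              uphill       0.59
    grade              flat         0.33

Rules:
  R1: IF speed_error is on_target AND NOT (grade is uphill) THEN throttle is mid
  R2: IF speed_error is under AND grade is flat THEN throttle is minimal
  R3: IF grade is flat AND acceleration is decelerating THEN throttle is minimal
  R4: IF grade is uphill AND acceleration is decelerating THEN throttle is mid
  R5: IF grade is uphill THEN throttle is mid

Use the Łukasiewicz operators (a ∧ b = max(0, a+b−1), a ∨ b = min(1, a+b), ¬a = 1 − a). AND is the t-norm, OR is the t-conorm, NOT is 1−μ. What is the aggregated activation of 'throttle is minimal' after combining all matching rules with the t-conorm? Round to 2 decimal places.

R1: on_target=0.33, ¬uphill=1−0.59=0.41; AND[max(0, a+b−1)] → w = 0.00
R2: under=0.88, flat=0.33; AND[max(0, a+b−1)] → w = 0.21
R3: flat=0.33, decelerating=0.30; AND[max(0, a+b−1)] → w = 0.00
R4: uphill=0.59, decelerating=0.30; AND[max(0, a+b−1)] → w = 0.00
R5: uphill=0.59 → w = 0.59
Rules with consequent 'minimal': {R2, R3} → strengths 0.21, 0.00
Aggregate via t-conorm [min(1, a+b)]: 0.21

0.21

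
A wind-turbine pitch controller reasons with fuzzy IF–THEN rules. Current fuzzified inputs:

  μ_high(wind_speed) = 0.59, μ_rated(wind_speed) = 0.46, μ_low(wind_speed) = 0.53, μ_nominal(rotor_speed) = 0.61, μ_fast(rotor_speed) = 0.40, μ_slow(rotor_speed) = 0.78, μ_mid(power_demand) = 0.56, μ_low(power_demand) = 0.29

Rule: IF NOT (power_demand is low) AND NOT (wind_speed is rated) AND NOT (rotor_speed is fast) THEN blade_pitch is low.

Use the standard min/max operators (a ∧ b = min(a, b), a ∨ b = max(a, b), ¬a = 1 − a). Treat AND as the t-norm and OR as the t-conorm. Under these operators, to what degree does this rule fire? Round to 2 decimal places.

firing strength: ¬low=1−0.29=0.71, ¬rated=1−0.46=0.54, ¬fast=1−0.40=0.60; AND[min(a, b)] → w = 0.54

0.54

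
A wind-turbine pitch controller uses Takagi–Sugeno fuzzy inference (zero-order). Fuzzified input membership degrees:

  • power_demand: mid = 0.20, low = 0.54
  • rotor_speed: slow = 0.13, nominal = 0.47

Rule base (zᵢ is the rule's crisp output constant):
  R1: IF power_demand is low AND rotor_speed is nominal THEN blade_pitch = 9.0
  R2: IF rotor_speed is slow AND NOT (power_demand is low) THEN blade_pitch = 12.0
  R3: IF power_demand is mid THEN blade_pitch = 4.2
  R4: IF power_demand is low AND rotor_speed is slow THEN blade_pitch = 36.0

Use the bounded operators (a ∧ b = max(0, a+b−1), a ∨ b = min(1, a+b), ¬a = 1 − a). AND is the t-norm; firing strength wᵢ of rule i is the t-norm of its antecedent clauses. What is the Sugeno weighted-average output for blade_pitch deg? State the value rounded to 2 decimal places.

4.43

R1 (z=9.0): low=0.54, nominal=0.47; AND[max(0, a+b−1)] → w = 0.01
R2 (z=12.0): slow=0.13, ¬low=1−0.54=0.46; AND[max(0, a+b−1)] → w = 0.00
R3 (z=4.2): mid=0.20 → w = 0.20
R4 (z=36.0): low=0.54, slow=0.13; AND[max(0, a+b−1)] → w = 0.00
Weighted average = (0.01·9.0 + 0.00·12.0 + 0.20·4.2 + 0.00·36.0) / (0.01 + 0.00 + 0.20 + 0.00)
  = 0.9300 / 0.2100 = 4.43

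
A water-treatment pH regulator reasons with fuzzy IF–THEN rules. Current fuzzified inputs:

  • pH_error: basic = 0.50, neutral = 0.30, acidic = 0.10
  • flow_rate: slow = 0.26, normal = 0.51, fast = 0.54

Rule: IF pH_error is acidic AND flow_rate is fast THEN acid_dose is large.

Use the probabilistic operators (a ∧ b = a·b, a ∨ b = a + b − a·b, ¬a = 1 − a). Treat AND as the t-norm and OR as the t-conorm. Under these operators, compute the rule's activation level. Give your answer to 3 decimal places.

firing strength: acidic=0.10, fast=0.54; AND[a·b] → w = 0.0540

0.054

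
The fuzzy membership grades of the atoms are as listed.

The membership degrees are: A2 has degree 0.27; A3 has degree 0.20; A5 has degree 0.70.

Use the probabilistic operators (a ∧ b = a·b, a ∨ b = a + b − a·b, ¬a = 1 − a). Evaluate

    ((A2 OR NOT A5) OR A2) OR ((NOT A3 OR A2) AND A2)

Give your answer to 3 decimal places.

0.713

NOT A5 = 1 − 0.7000 = 0.3000
A2 OR NOT A5 = a + b − a·b on (0.2700, 0.3000) = 0.4890
(A2 OR NOT A5) OR A2 = a + b − a·b on (0.4890, 0.2700) = 0.6270
NOT A3 = 1 − 0.2000 = 0.8000
NOT A3 OR A2 = a + b − a·b on (0.8000, 0.2700) = 0.8540
(NOT A3 OR A2) AND A2 = a·b on (0.8540, 0.2700) = 0.2306
((A2 OR NOT A5) OR A2) OR ((NOT A3 OR A2) AND A2) = a + b − a·b on (0.6270, 0.2306) = 0.7130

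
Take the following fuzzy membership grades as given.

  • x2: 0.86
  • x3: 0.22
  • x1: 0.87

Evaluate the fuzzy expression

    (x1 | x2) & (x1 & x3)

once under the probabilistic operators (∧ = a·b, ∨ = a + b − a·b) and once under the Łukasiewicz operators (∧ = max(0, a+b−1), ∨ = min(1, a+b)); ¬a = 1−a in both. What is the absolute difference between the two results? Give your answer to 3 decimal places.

Under probabilistic:
  x1 | x2 = a + b − a·b on (0.8700, 0.8600) = 0.9818
  x1 & x3 = a·b on (0.8700, 0.2200) = 0.1914
  (x1 | x2) & (x1 & x3) = a·b on (0.9818, 0.1914) = 0.1879
  → value = 0.1879
Under Łukasiewicz:
  x1 | x2 = min(1, a+b) on (0.87, 0.86) = 1.00
  x1 & x3 = max(0, a+b−1) on (0.87, 0.22) = 0.09
  (x1 | x2) & (x1 & x3) = max(0, a+b−1) on (1.00, 0.09) = 0.09
  → value = 0.0900
|0.1879 − 0.0900| = 0.098

0.098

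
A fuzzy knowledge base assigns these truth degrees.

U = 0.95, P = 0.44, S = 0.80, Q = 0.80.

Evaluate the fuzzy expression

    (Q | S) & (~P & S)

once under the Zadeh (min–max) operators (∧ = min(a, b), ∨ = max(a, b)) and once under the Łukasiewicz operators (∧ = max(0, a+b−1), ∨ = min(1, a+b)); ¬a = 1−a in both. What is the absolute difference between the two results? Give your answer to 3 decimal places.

Under Zadeh (min–max):
  Q | S = max(a, b) on (0.80, 0.80) = 0.80
  ~P = 1 − 0.44 = 0.56
  ~P & S = min(a, b) on (0.56, 0.80) = 0.56
  (Q | S) & (~P & S) = min(a, b) on (0.80, 0.56) = 0.56
  → value = 0.5600
Under Łukasiewicz:
  Q | S = min(1, a+b) on (0.80, 0.80) = 1.00
  ~P = 1 − 0.44 = 0.56
  ~P & S = max(0, a+b−1) on (0.56, 0.80) = 0.36
  (Q | S) & (~P & S) = max(0, a+b−1) on (1.00, 0.36) = 0.36
  → value = 0.3600
|0.5600 − 0.3600| = 0.200

0.200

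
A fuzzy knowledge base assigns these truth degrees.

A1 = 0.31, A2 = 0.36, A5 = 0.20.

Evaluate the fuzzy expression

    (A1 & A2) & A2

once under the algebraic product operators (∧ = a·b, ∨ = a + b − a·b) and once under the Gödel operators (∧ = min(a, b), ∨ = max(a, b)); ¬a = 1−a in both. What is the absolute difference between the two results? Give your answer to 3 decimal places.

Under algebraic product:
  A1 & A2 = a·b on (0.3100, 0.3600) = 0.1116
  (A1 & A2) & A2 = a·b on (0.1116, 0.3600) = 0.0402
  → value = 0.0402
Under Gödel:
  A1 & A2 = min(a, b) on (0.31, 0.36) = 0.31
  (A1 & A2) & A2 = min(a, b) on (0.31, 0.36) = 0.31
  → value = 0.3100
|0.0402 − 0.3100| = 0.270

0.270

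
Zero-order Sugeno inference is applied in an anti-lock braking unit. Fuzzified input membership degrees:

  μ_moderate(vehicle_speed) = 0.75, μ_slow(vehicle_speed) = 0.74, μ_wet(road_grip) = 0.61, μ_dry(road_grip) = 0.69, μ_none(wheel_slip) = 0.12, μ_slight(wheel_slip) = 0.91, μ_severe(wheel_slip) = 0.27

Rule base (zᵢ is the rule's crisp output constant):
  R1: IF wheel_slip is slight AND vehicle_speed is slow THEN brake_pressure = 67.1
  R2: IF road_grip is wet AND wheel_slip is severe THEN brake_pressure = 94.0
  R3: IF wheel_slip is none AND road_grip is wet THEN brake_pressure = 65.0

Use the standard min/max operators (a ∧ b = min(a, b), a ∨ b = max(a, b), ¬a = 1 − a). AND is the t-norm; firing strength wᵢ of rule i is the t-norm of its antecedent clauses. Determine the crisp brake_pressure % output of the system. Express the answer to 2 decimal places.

73.30

R1 (z=67.1): slight=0.91, slow=0.74; AND[min(a, b)] → w = 0.74
R2 (z=94.0): wet=0.61, severe=0.27; AND[min(a, b)] → w = 0.27
R3 (z=65.0): none=0.12, wet=0.61; AND[min(a, b)] → w = 0.12
Weighted average = (0.74·67.1 + 0.27·94.0 + 0.12·65.0) / (0.74 + 0.27 + 0.12)
  = 82.8340 / 1.1300 = 73.30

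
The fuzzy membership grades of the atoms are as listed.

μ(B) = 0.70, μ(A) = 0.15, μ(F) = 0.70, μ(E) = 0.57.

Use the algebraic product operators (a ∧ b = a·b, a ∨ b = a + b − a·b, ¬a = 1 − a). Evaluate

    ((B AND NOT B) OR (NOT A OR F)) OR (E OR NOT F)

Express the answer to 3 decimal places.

0.989

NOT B = 1 − 0.7000 = 0.3000
B AND NOT B = a·b on (0.7000, 0.3000) = 0.2100
NOT A = 1 − 0.1500 = 0.8500
NOT A OR F = a + b − a·b on (0.8500, 0.7000) = 0.9550
(B AND NOT B) OR (NOT A OR F) = a + b − a·b on (0.2100, 0.9550) = 0.9644
NOT F = 1 − 0.7000 = 0.3000
E OR NOT F = a + b − a·b on (0.5700, 0.3000) = 0.6990
((B AND NOT B) OR (NOT A OR F)) OR (E OR NOT F) = a + b − a·b on (0.9644, 0.6990) = 0.9893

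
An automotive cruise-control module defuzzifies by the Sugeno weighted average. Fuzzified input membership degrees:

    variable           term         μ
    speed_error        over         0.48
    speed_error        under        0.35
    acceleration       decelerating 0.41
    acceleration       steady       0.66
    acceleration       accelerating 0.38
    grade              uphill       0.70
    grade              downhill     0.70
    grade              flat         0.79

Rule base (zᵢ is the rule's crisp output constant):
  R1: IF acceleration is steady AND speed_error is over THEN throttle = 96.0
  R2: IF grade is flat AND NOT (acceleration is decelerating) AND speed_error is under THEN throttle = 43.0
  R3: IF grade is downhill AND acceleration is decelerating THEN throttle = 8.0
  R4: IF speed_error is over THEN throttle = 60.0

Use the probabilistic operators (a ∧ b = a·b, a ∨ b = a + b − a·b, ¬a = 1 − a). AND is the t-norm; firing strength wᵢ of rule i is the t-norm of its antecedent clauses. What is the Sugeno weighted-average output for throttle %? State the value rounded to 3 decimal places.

R1 (z=96.0): steady=0.66, over=0.48; AND[a·b] → w = 0.3168
R2 (z=43.0): flat=0.79, ¬decelerating=1−0.41=0.59, under=0.35; AND[a·b] → w = 0.1631
R3 (z=8.0): downhill=0.70, decelerating=0.41; AND[a·b] → w = 0.2870
R4 (z=60.0): over=0.48 → w = 0.4800
Weighted average = (0.3168·96.0 + 0.1631·43.0 + 0.2870·8.0 + 0.4800·60.0) / (0.3168 + 0.1631 + 0.2870 + 0.4800)
  = 68.5236 / 1.2469 = 54.954

54.954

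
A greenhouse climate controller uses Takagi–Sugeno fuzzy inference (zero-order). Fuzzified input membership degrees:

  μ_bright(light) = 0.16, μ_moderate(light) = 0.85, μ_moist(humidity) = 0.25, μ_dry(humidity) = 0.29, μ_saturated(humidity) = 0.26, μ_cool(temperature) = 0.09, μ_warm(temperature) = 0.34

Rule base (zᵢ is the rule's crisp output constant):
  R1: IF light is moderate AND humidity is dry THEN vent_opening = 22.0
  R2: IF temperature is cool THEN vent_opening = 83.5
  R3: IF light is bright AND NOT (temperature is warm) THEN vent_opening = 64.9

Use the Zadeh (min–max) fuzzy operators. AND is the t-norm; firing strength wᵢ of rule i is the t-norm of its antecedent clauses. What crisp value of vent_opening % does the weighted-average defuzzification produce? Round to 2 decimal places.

44.96

R1 (z=22.0): moderate=0.85, dry=0.29; AND[min(a, b)] → w = 0.29
R2 (z=83.5): cool=0.09 → w = 0.09
R3 (z=64.9): bright=0.16, ¬warm=1−0.34=0.66; AND[min(a, b)] → w = 0.16
Weighted average = (0.29·22.0 + 0.09·83.5 + 0.16·64.9) / (0.29 + 0.09 + 0.16)
  = 24.2790 / 0.5400 = 44.96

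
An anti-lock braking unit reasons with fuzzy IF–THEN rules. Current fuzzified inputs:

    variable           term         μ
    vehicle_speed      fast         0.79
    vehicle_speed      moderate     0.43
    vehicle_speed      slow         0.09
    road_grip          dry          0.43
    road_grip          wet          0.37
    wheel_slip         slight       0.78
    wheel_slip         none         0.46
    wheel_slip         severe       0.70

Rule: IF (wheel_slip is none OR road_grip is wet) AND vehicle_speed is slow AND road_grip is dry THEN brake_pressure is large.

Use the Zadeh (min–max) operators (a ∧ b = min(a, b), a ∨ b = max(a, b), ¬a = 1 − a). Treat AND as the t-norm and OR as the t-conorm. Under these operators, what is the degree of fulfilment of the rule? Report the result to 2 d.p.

firing strength: (none=0.46 OR wet=0.37) = 0.46; AND[min(a, b)] with slow=0.09, dry=0.43 → w = 0.09

0.09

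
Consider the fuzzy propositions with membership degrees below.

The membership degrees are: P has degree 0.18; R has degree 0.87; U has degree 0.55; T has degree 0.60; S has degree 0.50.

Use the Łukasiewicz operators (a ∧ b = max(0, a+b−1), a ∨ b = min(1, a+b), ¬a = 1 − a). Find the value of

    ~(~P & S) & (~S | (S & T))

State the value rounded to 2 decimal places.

0.28

~P = 1 − 0.18 = 0.82
~P & S = max(0, a+b−1) on (0.82, 0.50) = 0.32
~(~P & S) = 1 − 0.32 = 0.68
~S = 1 − 0.50 = 0.50
S & T = max(0, a+b−1) on (0.50, 0.60) = 0.10
~S | (S & T) = min(1, a+b) on (0.50, 0.10) = 0.60
~(~P & S) & (~S | (S & T)) = max(0, a+b−1) on (0.68, 0.60) = 0.28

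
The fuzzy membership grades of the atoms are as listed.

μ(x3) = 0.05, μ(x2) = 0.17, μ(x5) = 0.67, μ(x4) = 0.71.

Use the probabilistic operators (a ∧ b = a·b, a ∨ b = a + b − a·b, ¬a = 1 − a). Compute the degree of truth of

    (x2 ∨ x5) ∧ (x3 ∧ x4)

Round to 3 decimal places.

0.026

x2 ∨ x5 = a + b − a·b on (0.1700, 0.6700) = 0.7261
x3 ∧ x4 = a·b on (0.0500, 0.7100) = 0.0355
(x2 ∨ x5) ∧ (x3 ∧ x4) = a·b on (0.7261, 0.0355) = 0.0258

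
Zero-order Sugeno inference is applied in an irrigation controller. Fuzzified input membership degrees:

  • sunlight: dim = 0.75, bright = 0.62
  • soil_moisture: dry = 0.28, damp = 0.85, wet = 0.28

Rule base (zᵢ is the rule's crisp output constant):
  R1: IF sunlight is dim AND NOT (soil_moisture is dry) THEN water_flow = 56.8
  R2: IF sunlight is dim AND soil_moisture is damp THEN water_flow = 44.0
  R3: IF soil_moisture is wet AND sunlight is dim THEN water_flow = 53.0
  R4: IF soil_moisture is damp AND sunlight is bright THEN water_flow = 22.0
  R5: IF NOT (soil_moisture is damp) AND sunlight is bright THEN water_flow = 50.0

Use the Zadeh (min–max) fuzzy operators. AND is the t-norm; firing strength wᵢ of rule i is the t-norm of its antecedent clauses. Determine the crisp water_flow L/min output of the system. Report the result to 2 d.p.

R1 (z=56.8): dim=0.75, ¬dry=1−0.28=0.72; AND[min(a, b)] → w = 0.72
R2 (z=44.0): dim=0.75, damp=0.85; AND[min(a, b)] → w = 0.75
R3 (z=53.0): wet=0.28, dim=0.75; AND[min(a, b)] → w = 0.28
R4 (z=22.0): damp=0.85, bright=0.62; AND[min(a, b)] → w = 0.62
R5 (z=50.0): ¬damp=1−0.85=0.15, bright=0.62; AND[min(a, b)] → w = 0.15
Weighted average = (0.72·56.8 + 0.75·44.0 + 0.28·53.0 + 0.62·22.0 + 0.15·50.0) / (0.72 + 0.75 + 0.28 + 0.62 + 0.15)
  = 109.8760 / 2.5200 = 43.60

43.60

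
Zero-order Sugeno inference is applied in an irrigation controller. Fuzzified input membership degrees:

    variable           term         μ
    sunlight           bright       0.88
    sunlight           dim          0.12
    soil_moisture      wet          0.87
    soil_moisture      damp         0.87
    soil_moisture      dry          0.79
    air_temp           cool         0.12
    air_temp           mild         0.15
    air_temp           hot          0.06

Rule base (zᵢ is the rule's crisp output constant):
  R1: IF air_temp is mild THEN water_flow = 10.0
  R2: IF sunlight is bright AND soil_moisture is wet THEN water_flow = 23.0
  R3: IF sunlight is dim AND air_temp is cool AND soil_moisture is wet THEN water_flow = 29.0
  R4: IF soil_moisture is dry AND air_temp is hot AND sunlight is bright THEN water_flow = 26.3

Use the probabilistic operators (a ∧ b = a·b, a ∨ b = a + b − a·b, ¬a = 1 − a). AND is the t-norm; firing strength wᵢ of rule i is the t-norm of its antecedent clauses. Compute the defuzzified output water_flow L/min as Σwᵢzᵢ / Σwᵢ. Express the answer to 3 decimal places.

R1 (z=10.0): mild=0.15 → w = 0.1500
R2 (z=23.0): bright=0.88, wet=0.87; AND[a·b] → w = 0.7656
R3 (z=29.0): dim=0.12, cool=0.12, wet=0.87; AND[a·b] → w = 0.0125
R4 (z=26.3): dry=0.79, hot=0.06, bright=0.88; AND[a·b] → w = 0.0417
Weighted average = (0.1500·10.0 + 0.7656·23.0 + 0.0125·29.0 + 0.0417·26.3) / (0.1500 + 0.7656 + 0.0125 + 0.0417)
  = 20.5691 / 0.9698 = 21.209

21.209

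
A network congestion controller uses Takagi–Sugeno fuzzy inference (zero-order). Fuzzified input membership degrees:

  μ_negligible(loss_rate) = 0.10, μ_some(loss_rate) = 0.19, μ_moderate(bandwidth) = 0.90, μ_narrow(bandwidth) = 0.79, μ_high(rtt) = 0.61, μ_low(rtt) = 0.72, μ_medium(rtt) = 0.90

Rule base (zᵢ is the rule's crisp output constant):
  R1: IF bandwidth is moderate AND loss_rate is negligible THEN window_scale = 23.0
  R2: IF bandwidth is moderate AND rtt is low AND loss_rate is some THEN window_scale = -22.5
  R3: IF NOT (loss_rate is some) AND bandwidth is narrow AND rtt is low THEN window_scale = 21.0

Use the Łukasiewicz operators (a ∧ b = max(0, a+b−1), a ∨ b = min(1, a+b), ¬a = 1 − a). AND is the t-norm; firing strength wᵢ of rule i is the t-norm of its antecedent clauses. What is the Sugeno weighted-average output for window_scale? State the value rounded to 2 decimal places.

21.00

R1 (z=23.0): moderate=0.90, negligible=0.10; AND[max(0, a+b−1)] → w = 0.00
R2 (z=-22.5): moderate=0.90, low=0.72, some=0.19; AND[max(0, a+b−1)] → w = 0.00
R3 (z=21.0): ¬some=1−0.19=0.81, narrow=0.79, low=0.72; AND[max(0, a+b−1)] → w = 0.32
Weighted average = (0.00·23.0 + 0.00·-22.5 + 0.32·21.0) / (0.00 + 0.00 + 0.32)
  = 6.7200 / 0.3200 = 21.00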